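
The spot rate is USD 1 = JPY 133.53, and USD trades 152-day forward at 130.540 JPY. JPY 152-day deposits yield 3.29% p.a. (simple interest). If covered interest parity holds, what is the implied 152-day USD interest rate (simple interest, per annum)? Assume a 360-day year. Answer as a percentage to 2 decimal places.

T = 152/360 years.
CIP gives F = S · g_JPY/g_USD, so g_JPY/g_USD = 130.54/133.53 = 0.9776080.
The JPY side grows by 1 + 0.0329×152/360 = 1.0138911.
Hence g_USD = 1.0371142.
r = (1.0371142 − 1)/(152/360) = 0.087902 → 8.79%.

8.79%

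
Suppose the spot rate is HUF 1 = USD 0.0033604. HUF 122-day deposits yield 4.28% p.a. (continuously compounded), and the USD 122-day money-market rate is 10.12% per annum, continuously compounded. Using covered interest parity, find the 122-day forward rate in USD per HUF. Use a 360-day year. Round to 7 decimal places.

T = 122/360 years.
USD accumulates by e^(0.1012×122/360) = 1.0348904.
HUF growth factor: e^(0.0428×122/360) = 1.0146101.
CIP: F = S · (grow USD)/(grow HUF) = 0.0033604 × 1.0348904/1.0146101 = 0.003427569 USD per HUF.

0.0034276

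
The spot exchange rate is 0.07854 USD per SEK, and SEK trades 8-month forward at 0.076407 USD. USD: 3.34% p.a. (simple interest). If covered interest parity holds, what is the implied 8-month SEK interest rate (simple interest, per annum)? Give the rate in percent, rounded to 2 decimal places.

T = 8/12 years.
F/S = 0.076407/0.07854 = 0.9728419 = (growth of USD) / (growth of SEK).
USD growth factor: 1 + 0.0334×8/12 = 1.0222667.
So the SEK growth factor = 1.0508046.
r = (1.0508046 − 1)/(8/12) = 0.076207 → 7.62%.

7.62%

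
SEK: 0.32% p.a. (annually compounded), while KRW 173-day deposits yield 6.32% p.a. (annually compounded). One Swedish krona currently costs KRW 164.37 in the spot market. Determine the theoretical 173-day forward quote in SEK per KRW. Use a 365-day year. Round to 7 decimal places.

T = 173/365 years.
Growth of 1 KRW over T: (1 + 0.0632)^(173/365) = 1.0294725.
SEK growth factor: (1 + 0.0032)^(173/365) = 1.0015154.
Forward (KRW per SEK) = 164.37 × 1.0294725 / 1.0015154 = 168.9584.
Invert for SEK per KRW: 1 / 168.9584 = 0.0059186.

0.0059186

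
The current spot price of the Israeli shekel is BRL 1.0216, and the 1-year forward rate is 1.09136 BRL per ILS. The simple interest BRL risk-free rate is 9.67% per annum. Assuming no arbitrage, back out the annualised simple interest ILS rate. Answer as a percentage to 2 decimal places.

T = 1 year.
CIP gives F = S · g_BRL/g_ILS, so g_BRL/g_ILS = 1.09136/1.0216 = 1.0682850.
BRL growth factor: 1 + 0.0967×1 = 1.096700.
That pins the ILS growth at 1.0265987.
(1.0265987 − 1)/T = 0.026599, i.e. 2.66%.

2.66%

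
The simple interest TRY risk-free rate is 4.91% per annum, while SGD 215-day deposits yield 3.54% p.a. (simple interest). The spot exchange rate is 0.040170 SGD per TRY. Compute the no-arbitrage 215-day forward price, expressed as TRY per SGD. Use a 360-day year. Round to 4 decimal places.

T = 215/360 years.
Growth of 1 SGD over T: 1 + 0.0354×215/360 = 1.02114167.
TRY growth factor: 1 + 0.0491×215/360 = 1.02932361.
CIP: F = S · (grow SGD)/(grow TRY) = 0.04017 × 1.02114167/1.02932361 = 0.039850695 SGD per TRY.
Quoted the other way: 1/0.039850695 = 25.0937 TRY per SGD.

25.0937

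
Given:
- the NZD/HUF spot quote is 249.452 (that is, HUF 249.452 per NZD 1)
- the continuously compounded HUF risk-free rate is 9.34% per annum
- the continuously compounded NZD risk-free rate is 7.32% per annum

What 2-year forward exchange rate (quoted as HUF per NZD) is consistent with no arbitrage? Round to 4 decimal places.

T = 2 years.
HUF growth factor: e^(0.0934×2) = 1.205386184.
NZD growth factor: e^(0.0732×2) = 1.157659159.
CIP: F = S · (grow HUF)/(grow NZD) = 249.452 × 1.205386184/1.157659159 = 259.736203 HUF per NZD.

259.7362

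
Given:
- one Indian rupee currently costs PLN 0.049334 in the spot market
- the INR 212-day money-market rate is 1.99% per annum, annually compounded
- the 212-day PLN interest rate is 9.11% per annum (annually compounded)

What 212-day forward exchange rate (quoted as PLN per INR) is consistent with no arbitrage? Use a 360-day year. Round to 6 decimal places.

0.051334

T = 212/360 years.
PLN growth factor: (1 + 0.0911)^(212/360) = 1.052684.
INR growth factor: (1 + 0.0199)^(212/360) = 1.0116714.
So F = 0.049334 × 1.052684 / 1.0116714 = 0.05133397 (PLN/INR).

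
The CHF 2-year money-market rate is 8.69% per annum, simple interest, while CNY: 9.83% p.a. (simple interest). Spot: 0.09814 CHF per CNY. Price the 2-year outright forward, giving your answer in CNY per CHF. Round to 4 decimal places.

T = 2 years.
CHF growth factor: 1 + 0.0869×2 = 1.173800.
CNY growth factor: 1 + 0.0983×2 = 1.196600.
Forward (CHF per CNY) = 0.09814 × 1.173800 / 1.196600 = 0.096270042.
Quoted the other way: 1/0.096270042 = 10.3874 CNY per CHF.

10.3874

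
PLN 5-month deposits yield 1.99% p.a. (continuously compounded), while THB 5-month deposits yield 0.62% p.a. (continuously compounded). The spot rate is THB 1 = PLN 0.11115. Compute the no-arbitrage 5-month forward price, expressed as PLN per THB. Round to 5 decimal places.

T = 5/12 years.
PLN growth factor: e^(0.0199×5/12) = 1.0083261.
THB growth factor: e^(0.0062×5/12) = 1.0025867.
So F = 0.11115 × 1.0083261 / 1.0025867 = 0.1117863 (PLN/THB).

0.11179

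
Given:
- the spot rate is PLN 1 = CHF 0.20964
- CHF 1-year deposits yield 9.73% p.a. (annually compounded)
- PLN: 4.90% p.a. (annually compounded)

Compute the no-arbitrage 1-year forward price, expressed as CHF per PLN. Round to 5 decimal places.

0.21929

T = 1 year.
CHF growth factor: (1 + 0.0973)^1 = 1.097300.
PLN accumulates by (1 + 0.0490)^1 = 1.049000.
So F = 0.20964 × 1.097300 / 1.049000 = 0.2192926 (CHF/PLN).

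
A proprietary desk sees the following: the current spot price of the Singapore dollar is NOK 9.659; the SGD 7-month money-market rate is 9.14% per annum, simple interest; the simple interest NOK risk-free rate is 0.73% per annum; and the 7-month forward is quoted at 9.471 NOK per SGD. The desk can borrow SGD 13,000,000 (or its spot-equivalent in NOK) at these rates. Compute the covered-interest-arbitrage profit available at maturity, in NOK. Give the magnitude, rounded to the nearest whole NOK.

T = 7/12 years.
Keep in SGD, deliver into the forward: 13,000,000·1.05331666667·9.471 = NOK 129,687,507.95.
Swap to NOK now, deposit: 13,000,000·9.659·1.00425833333 = NOK 126,101,706.14.
The quoted forward overvalues SGD, so borrow NOK, buy SGD at spot, deposit the SGD at 9.14%, and sell the proceeds forward at 9.471.
Profit = 129,687,507.95 − 126,101,706.14 = NOK 3,585,802.

NOK 3,585,802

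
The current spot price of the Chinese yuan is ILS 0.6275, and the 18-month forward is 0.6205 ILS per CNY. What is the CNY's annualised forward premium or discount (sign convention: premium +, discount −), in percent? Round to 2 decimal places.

T = 18/12 years.
(F − S)/S = (0.6205 − 0.6275)/0.6275 = -0.0111554.
Per annum: -0.0111554 / (18/12) = -0.007437 = -0.74%.

-0.74%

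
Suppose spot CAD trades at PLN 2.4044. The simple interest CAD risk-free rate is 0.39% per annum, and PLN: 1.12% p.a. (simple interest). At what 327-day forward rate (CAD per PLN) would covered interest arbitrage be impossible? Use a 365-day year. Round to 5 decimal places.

T = 327/365 years.
PLN accumulates by 1 + 0.0112×327/365 = 1.010034.
CAD growth factor: 1 + 0.0039×327/365 = 1.003494.
Forward (PLN per CAD) = 2.4044 × 1.010034 / 1.003494 = 2.420070.
Invert for CAD per PLN: 1 / 2.420070 = 0.41321.

0.41321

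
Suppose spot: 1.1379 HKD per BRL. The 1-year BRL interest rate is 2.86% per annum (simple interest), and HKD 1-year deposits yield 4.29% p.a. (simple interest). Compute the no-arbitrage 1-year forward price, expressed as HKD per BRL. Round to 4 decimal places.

T = 1 year.
Growth of 1 HKD over T: 1 + 0.0429×1 = 1.042900.
BRL growth factor: 1 + 0.0286×1 = 1.028600.
Forward (HKD per BRL) = 1.1379 × 1.042900 / 1.028600 = 1.153720.

1.1537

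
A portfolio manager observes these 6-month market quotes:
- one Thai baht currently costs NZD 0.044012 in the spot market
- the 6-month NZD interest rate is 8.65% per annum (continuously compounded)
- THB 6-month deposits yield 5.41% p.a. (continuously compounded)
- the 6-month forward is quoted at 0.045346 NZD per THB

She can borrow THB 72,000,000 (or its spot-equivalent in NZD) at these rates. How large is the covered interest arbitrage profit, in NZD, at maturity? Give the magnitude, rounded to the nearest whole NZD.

T = 6/12 years.
Route A — deposit THB, sell forward: 72,000,000 × 1.027419172 × 0.045346 = NZD 3,354,433.18.
Route B — convert at spot, deposit NZD: 72,000,000 × 0.044012 × 1.044198912 = NZD 3,308,924.34.
The quoted forward overvalues THB, so borrow NZD, buy THB at spot, deposit the THB at 5.41%, and sell the proceeds forward at 0.045346.
The gap between the two covered legs is NZD 45,509.

NZD 45,509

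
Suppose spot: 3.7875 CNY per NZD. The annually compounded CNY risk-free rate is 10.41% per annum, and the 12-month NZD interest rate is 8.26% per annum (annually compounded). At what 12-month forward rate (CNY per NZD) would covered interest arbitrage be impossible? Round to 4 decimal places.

T = 1 year.
CNY accumulates by (1 + 0.1041)^1 = 1.104100.
NZD accumulates by (1 + 0.0826)^1 = 1.082600.
Forward (CNY per NZD) = 3.7875 × 1.104100 / 1.082600 = 3.862718.

3.8627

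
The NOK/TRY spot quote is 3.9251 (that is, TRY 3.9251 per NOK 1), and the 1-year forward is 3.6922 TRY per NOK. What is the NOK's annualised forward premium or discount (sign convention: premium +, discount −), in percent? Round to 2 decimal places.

T = 1 year.
NOK trades forward at -5.93361% vs spot over the period.
Annualise by dividing by T: -0.0593361 / 1 = -0.059336 → -5.93%.

-5.93%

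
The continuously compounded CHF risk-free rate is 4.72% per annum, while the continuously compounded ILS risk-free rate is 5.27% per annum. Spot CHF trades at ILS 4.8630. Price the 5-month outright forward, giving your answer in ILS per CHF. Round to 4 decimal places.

4.8742

T = 5/12 years.
ILS accumulates by e^(0.0527×5/12) = 1.0222012.
CHF accumulates by e^(0.0472×5/12) = 1.0198613.
Forward (ILS per CHF) = 4.863 × 1.0222012 / 1.0198613 = 4.874157.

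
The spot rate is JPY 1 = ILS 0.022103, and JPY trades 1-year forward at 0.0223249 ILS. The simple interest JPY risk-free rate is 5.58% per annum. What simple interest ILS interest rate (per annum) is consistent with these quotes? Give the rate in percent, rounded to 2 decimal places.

T = 1 year.
CIP gives F = S · g_ILS/g_JPY, so g_ILS/g_JPY = 0.0223249/0.022103 = 1.0100394.
The JPY side grows by 1 + 0.0558×1 = 1.055800.
Hence g_ILS = 1.0663996.
r = (1.0663996 − 1)/1 = 0.066400 → 6.64%.

6.64%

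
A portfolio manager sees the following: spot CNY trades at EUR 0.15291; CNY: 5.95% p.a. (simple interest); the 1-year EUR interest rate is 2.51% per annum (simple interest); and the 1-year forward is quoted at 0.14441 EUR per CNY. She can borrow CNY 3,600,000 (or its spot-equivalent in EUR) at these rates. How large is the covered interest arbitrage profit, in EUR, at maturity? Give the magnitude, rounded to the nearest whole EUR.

EUR 13,484

T = 1 year.
Invest the CNY and cover forward: 3,600,000 × 1.059500 × 0.14441 = EUR 550,808.62.
Convert at spot and invest in EUR: 3,600,000 × 0.15291 × 1.025100 = EUR 564,292.95.
The quoted forward undervalues CNY, so borrow CNY, convert to EUR at spot, deposit the EUR at 2.51%, and buy CNY forward at 0.14441 to cover the loan.
Arbitrage profit = |550,808.62 − 564,292.95| = EUR 13,484.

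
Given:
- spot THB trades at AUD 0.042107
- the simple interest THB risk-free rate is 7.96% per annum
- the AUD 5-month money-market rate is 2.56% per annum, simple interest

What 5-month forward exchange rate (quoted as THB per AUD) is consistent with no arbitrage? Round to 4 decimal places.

24.2777

T = 5/12 years.
AUD accumulates by 1 + 0.0256×5/12 = 1.01066667.
Growth of 1 THB over T: 1 + 0.0796×5/12 = 1.03316667.
Forward (AUD per THB) = 0.042107 × 1.01066667 / 1.03316667 = 0.041190006.
Invert for THB per AUD: 1 / 0.041190006 = 24.2777.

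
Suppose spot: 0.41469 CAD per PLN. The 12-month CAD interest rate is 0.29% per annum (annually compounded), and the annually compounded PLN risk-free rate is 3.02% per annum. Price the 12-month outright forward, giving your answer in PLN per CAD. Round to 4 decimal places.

T = 1 year.
CAD accumulates by (1 + 0.0029)^1 = 1.002900.
PLN accumulates by (1 + 0.0302)^1 = 1.030200.
Forward (CAD per PLN) = 0.41469 × 1.002900 / 1.030200 = 0.4037008.
Quoted the other way: 1/0.4037008 = 2.4771 PLN per CAD.

2.4771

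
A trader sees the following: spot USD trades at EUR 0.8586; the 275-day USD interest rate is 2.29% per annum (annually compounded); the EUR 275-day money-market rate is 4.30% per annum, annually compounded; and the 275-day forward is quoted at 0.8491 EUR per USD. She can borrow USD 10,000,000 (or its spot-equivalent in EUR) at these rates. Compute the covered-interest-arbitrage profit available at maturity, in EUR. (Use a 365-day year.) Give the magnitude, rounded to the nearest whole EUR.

T = 275/365 years.
Invest the USD and cover forward: 10,000,000 × 1.017205171 × 0.8491 = EUR 8,637,089.11.
Convert at spot and invest in EUR: 10,000,000 × 0.8586 × 1.032228507 = EUR 8,862,713.96.
The quoted forward undervalues USD, so borrow USD, convert to EUR at spot, deposit the EUR at 4.30%, and buy USD forward at 0.8491 to cover the loan.
Profit = 8,862,713.96 − 8,637,089.11 = EUR 225,625.

EUR 225,625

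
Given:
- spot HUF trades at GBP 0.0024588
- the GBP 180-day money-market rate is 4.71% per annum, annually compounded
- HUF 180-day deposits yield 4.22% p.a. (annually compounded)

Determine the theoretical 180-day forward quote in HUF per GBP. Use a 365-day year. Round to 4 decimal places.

T = 180/365 years.
GBP accumulates by (1 + 0.0471)^(180/365) = 1.02295652.
HUF accumulates by (1 + 0.0422)^(180/365) = 1.020592992.
So F = 0.0024588 × 1.02295652 / 1.020592992 = 0.00246449418 (GBP/HUF).
Invert for HUF per GBP: 1 / 0.00246449418 = 405.7628.

405.7628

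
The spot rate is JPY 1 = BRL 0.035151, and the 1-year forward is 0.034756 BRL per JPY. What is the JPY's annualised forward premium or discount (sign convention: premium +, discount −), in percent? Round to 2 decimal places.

-1.12%

T = 1 year.
JPY trades forward at -1.12372% vs spot over the period.
×(1/T) gives -1.12% p.a.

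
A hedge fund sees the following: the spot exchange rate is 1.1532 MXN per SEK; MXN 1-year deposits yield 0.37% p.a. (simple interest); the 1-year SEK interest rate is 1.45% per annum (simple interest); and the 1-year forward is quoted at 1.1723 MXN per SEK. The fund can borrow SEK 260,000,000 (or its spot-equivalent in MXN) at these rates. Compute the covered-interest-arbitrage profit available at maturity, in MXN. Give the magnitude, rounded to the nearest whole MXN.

T = 1 year.
Route A — deposit SEK, sell forward: 260,000,000 × 1.014500 × 1.1723 = MXN 309,217,571.00.
Route B — convert at spot, deposit MXN: 260,000,000 × 1.1532 × 1.003700 = MXN 300,941,378.40.
The quoted forward overvalues SEK, so borrow MXN, buy SEK at spot, deposit the SEK at 1.45%, and sell the proceeds forward at 1.1723.
Arbitrage profit = |309,217,571.00 − 300,941,378.40| = MXN 8,276,193.

MXN 8,276,193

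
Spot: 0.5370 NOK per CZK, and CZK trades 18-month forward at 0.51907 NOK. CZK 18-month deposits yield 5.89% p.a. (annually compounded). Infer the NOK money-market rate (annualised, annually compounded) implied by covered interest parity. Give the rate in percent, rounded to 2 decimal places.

T = 18/12 years.
CIP gives F = S · g_NOK/g_CZK, so g_NOK/g_CZK = 0.51907/0.537 = 0.9666108.
CZK growth factor: (1 + 0.0589)^(18/12) = 1.0896385.
That pins the NOK growth at 1.0532563.
Annualise: 1.0532563^(12/18) − 1 = 0.035196 = 3.52%.

3.52%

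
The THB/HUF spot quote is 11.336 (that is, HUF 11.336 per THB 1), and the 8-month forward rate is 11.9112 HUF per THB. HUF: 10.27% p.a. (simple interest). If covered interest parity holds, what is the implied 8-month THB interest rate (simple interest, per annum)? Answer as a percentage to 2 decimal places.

T = 8/12 years.
By CIP, F/S equals the HUF-to-THB growth ratio: 11.9112/11.336 = 1.0507410.
HUF growth factor: 1 + 0.1027×8/12 = 1.0684667.
Hence g_THB = 1.0168697.
r = (1.0168697 − 1)/(8/12) = 0.025305 → 2.53%.

2.53%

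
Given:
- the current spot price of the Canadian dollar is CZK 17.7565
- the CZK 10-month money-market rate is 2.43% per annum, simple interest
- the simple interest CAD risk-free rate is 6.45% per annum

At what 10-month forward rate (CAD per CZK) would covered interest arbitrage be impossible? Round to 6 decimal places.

T = 10/12 years.
Growth of 1 CZK over T: 1 + 0.0243×10/12 = 1.020250.
CAD growth factor: 1 + 0.0645×10/12 = 1.053750.
So F = 17.7565 × 1.020250 / 1.053750 = 17.19200 (CZK/CAD).
Invert for CAD per CZK: 1 / 17.19200 = 0.058167.

0.058167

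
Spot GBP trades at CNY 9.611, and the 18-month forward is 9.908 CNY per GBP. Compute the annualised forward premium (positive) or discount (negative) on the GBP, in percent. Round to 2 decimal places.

T = 18/12 years.
GBP trades forward at +3.09021% vs spot over the period.
Annualise by dividing by T: 0.0309021 / (18/12) = 0.020601 → 2.06%.

+2.06%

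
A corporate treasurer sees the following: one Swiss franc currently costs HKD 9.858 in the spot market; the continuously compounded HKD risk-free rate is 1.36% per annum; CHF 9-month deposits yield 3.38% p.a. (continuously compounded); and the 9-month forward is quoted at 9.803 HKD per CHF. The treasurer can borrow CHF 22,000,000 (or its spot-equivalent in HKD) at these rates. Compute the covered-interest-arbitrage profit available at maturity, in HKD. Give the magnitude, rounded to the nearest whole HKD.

HKD 2,103,563

T = 9/12 years.
Keep in CHF, deliver into the forward: 22,000,000·1.02567404362·9.803 = HKD 221,203,018.29.
Swap to HKD now, deposit: 22,000,000·9.858·1.01025219732 = HKD 219,099,455.55.
The quoted forward overvalues CHF, so borrow HKD, buy CHF at spot, deposit the CHF at 3.38%, and sell the proceeds forward at 9.803.
Arbitrage profit = |221,203,018.29 − 219,099,455.55| = HKD 2,103,563.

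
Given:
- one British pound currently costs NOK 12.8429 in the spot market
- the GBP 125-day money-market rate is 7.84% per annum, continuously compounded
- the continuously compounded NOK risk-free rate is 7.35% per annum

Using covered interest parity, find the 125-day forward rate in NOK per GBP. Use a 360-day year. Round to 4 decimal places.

12.8211

T = 125/360 years.
NOK growth factor: e^(0.0735×125/360) = 1.02584928.
GBP accumulates by e^(0.0784×125/360) = 1.02759613.
So F = 12.8429 × 1.02584928 / 1.02759613 = 12.821068 (NOK/GBP).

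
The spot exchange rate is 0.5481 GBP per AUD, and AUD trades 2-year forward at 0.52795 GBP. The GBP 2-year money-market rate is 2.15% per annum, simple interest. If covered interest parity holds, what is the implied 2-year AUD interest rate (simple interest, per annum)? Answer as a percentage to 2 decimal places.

4.14%

T = 2 years.
F/S = 0.52795/0.5481 = 0.9632366 = (growth of GBP) / (growth of AUD).
The GBP side grows by 1 + 0.0215×2 = 1.043000.
That pins the AUD growth at 1.0828077.
(1.0828077 − 1)/T = 0.041404, i.e. 4.14%.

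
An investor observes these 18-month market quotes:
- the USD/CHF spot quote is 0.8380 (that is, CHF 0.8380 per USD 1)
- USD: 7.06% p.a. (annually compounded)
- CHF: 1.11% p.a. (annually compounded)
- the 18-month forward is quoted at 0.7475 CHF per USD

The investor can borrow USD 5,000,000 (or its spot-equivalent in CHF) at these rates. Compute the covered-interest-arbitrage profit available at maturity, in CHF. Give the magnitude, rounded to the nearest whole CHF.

CHF 119,750

T = 18/12 years.
Invest the USD and cover forward: 5,000,000 × 1.107747704 × 0.7475 = CHF 4,140,207.04.
Convert at spot and invest in CHF: 5,000,000 × 0.8380 × 1.016696119 = CHF 4,259,956.74.
The quoted forward undervalues USD, so borrow USD, convert to CHF at spot, deposit the CHF at 1.11%, and buy USD forward at 0.7475 to cover the loan.
Profit = 4,259,956.74 − 4,140,207.04 = CHF 119,750.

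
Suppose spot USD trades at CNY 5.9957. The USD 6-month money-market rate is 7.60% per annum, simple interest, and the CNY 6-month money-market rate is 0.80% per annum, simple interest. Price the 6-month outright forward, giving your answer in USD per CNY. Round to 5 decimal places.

0.17243

T = 6/12 years.
CNY growth factor: 1 + 0.0080×6/12 = 1.004000.
USD accumulates by 1 + 0.0760×6/12 = 1.038000.
Forward (CNY per USD) = 5.9957 × 1.004000 / 1.038000 = 5.799309.
Quoted the other way: 1/5.799309 = 0.17243 USD per CNY.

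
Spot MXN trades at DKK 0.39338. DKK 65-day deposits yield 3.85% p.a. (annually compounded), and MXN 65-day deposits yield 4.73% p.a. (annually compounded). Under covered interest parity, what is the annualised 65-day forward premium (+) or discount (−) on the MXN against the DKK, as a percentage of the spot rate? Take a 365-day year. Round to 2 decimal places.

T = 65/365 years.
No-arbitrage forward: 0.39338 × 1.0067502 / 1.0082641 = 0.39278934 DKK/MXN.
Annualised premium = (F − S)/S × (1/T) = (0.39278934 − 0.39338)/0.39338 ÷ (65/365) = -0.84%.

-0.84%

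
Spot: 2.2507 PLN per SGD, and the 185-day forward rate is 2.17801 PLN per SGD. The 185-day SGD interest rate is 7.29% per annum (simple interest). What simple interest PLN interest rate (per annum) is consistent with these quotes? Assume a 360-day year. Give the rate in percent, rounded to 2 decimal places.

T = 185/360 years.
By CIP, F/S equals the PLN-to-SGD growth ratio: 2.17801/2.2507 = 0.9677034.
SGD growth factor: 1 + 0.0729×185/360 = 1.0374625.
Hence g_PLN = 1.003956.
r = (1.003956 − 1)/(185/360) = 0.007698 → 0.77%.

0.77%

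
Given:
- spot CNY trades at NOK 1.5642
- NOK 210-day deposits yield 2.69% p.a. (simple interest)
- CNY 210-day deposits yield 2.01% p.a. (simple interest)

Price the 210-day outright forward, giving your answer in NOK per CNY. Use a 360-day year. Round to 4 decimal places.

T = 210/360 years.
NOK growth factor: 1 + 0.0269×210/360 = 1.0156917.
CNY growth factor: 1 + 0.0201×210/360 = 1.011725.
CIP: F = S · (grow NOK)/(grow CNY) = 1.5642 × 1.0156917/1.011725 = 1.570333 NOK per CNY.

1.5703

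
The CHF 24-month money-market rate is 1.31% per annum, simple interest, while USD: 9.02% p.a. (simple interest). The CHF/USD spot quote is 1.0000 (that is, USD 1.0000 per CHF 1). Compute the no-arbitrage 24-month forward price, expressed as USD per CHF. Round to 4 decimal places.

1.1503

T = 2 years.
USD accumulates by 1 + 0.0902×2 = 1.180400.
CHF growth factor: 1 + 0.0131×2 = 1.026200.
Forward (USD per CHF) = 1.0 × 1.180400 / 1.026200 = 1.150263.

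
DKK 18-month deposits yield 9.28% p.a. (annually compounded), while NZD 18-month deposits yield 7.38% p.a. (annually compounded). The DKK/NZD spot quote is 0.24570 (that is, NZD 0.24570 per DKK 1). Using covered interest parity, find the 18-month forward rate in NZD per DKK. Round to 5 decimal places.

0.23932

T = 18/12 years.
NZD growth factor: (1 + 0.0738)^(18/12) = 1.112718.
DKK accumulates by (1 + 0.0928)^(18/12) = 1.1423812.
Forward (NZD per DKK) = 0.2457 × 1.112718 / 1.1423812 = 0.2393201.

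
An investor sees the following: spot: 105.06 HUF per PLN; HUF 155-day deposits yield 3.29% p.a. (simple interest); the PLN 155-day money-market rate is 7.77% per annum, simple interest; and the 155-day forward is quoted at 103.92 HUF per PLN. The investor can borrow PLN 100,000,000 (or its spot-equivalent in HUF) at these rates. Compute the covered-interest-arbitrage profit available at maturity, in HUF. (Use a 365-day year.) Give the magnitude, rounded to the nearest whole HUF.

T = 155/365 years.
Keep in PLN, deliver into the forward: 100,000,000·1.032995890411·103.92 = HUF 10,734,893,293.15.
Swap to HUF now, deposit: 100,000,000·105.06·1.013971232877 = HUF 10,652,781,772.61.
The quoted forward overvalues PLN, so borrow HUF, buy PLN at spot, deposit the PLN at 7.77%, and sell the proceeds forward at 103.92.
Profit = 10,734,893,293.15 − 10,652,781,772.61 = HUF 82,111,521.

HUF 82,111,521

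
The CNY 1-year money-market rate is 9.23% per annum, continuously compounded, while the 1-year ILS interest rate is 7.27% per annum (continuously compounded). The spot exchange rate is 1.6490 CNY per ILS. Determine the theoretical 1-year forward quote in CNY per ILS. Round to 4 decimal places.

1.6816

T = 1 year.
Growth of 1 CNY over T: e^(0.0923×1) = 1.0966938.
Growth of 1 ILS over T: e^(0.0727×1) = 1.0754079.
So F = 1.649 × 1.0966938 / 1.0754079 = 1.681639 (CNY/ILS).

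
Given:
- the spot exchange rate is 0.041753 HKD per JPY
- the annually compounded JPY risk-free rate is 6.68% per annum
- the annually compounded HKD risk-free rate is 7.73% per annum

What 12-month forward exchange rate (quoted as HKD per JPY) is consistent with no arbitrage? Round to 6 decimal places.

0.042164

T = 1 year.
HKD accumulates by (1 + 0.0773)^1 = 1.077300.
Growth of 1 JPY over T: (1 + 0.0668)^1 = 1.066800.
Forward (HKD per JPY) = 0.041753 × 1.077300 / 1.066800 = 0.04216395.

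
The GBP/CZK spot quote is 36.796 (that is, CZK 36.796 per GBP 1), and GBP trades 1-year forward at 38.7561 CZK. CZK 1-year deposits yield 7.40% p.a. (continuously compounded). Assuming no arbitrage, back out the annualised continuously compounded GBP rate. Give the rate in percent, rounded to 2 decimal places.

T = 1 year.
F/S = 38.7561/36.796 = 1.0532694 = (growth of CZK) / (growth of GBP).
CZK growth factor: e^(0.0740×1) = 1.0768068.
So the GBP growth factor = 1.022347.
r = ln(1.022347)/1 = 0.022101 → 2.21%.

2.21%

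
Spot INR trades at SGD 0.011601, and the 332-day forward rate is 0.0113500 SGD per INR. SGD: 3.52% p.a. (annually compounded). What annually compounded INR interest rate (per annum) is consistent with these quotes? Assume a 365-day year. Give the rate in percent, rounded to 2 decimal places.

6.04%

T = 332/365 years.
By CIP, F/S equals the SGD-to-INR growth ratio: 0.01135/0.011601 = 0.9783639.
The SGD side grows by (1 + 0.0352)^(332/365) = 1.0319672.
Hence g_INR = 1.0547887.
Annualise: 1.0547887^(365/332) − 1 = 0.060396 = 6.04%.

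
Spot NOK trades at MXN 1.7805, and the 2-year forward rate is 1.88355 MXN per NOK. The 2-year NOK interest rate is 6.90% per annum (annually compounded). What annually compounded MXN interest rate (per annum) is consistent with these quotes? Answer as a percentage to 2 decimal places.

9.95%

T = 2 years.
CIP gives F = S · g_MXN/g_NOK, so g_MXN/g_NOK = 1.88355/1.7805 = 1.0578770.
NOK growth factor: (1 + 0.0690)^2 = 1.142761.
Hence g_MXN = 1.2089006.
r = 1.2089006^(1/2) − 1 = 0.099500 → 9.95%.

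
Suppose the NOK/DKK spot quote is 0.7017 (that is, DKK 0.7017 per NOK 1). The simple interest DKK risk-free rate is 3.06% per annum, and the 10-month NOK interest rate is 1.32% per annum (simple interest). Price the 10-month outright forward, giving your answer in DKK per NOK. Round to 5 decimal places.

0.71176

T = 10/12 years.
Growth of 1 DKK over T: 1 + 0.0306×10/12 = 1.025500.
Growth of 1 NOK over T: 1 + 0.0132×10/12 = 1.011000.
CIP: F = S · (grow DKK)/(grow NOK) = 0.7017 × 1.025500/1.011000 = 0.7117639 DKK per NOK.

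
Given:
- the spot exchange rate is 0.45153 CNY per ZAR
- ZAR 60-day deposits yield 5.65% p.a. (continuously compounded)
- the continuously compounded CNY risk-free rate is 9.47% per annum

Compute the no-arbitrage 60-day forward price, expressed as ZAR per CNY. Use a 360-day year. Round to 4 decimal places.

T = 60/360 years.
Growth of 1 CNY over T: e^(0.0947×60/360) = 1.0159085.
ZAR accumulates by e^(0.0565×60/360) = 1.0094611.
So F = 0.45153 × 1.0159085 / 1.0094611 = 0.4544139 (CNY/ZAR).
Quoted the other way: 1/0.4544139 = 2.2006 ZAR per CNY.

2.2006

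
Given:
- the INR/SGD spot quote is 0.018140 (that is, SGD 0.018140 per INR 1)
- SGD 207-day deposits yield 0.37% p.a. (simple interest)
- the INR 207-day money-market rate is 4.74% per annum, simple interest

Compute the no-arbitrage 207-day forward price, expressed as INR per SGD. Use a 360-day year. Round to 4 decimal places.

T = 207/360 years.
SGD growth factor: 1 + 0.0037×207/360 = 1.0021275.
INR growth factor: 1 + 0.0474×207/360 = 1.027255.
So F = 0.01814 × 1.0021275 / 1.027255 = 0.017696281 (SGD/INR).
Invert for INR per SGD: 1 / 0.017696281 = 56.5090.

56.5090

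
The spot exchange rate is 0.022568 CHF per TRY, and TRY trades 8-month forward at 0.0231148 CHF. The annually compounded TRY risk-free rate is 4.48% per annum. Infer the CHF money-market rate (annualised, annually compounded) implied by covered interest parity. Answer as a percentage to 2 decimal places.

T = 8/12 years.
F/S = 0.0231148/0.022568 = 1.0242290 = (growth of CHF) / (growth of TRY).
The TRY side grows by (1 + 0.0448)^(8/12) = 1.029648.
That pins the CHF growth at 1.0545953.
Annualise: 1.0545953^(12/8) − 1 = 0.083001 = 8.30%.

8.30%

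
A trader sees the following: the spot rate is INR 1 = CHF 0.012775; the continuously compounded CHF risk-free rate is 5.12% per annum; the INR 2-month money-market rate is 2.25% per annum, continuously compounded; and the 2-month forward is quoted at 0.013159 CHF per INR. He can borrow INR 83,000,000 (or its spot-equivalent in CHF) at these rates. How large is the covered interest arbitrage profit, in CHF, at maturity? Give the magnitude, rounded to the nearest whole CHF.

CHF 26,889

T = 2/12 years.
Route A — deposit INR, sell forward: 83,000,000 × 1.00375704 × 0.013159 = CHF 1,096,300.43.
Route B — convert at spot, deposit CHF: 83,000,000 × 0.012775 × 1.008569846 = CHF 1,069,411.82.
The quoted forward overvalues INR, so borrow CHF, buy INR at spot, deposit the INR at 2.25%, and sell the proceeds forward at 0.013159.
Profit = 1,096,300.43 − 1,069,411.82 = CHF 26,889.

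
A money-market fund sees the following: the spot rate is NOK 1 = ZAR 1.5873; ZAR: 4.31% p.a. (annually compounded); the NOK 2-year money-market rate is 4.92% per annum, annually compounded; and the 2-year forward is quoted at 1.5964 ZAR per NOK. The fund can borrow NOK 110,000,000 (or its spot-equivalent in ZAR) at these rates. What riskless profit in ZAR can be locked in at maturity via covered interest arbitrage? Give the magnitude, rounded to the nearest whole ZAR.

ZAR 3,330,385

T = 2 years.
Keep in NOK, deliver into the forward: 110,000,000·1.10082064·1.5964 = ZAR 193,308,507.67.
Swap to ZAR now, deposit: 110,000,000·1.5873·1.08805761 = ZAR 189,978,122.88.
The quoted forward overvalues NOK, so borrow ZAR, buy NOK at spot, deposit the NOK at 4.92%, and sell the proceeds forward at 1.5964.
Profit = 193,308,507.67 − 189,978,122.88 = ZAR 3,330,385.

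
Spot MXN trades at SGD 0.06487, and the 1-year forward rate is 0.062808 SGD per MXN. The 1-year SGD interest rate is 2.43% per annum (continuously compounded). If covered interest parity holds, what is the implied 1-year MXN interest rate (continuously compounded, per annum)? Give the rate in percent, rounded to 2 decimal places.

5.66%

T = 1 year.
By CIP, F/S equals the SGD-to-MXN growth ratio: 0.062808/0.06487 = 0.9682133.
SGD growth factor: e^(0.0243×1) = 1.0245977.
That pins the MXN growth at 1.0582355.
Take logs: ln 1.0582355 / 1 = 0.056603, so 5.66%.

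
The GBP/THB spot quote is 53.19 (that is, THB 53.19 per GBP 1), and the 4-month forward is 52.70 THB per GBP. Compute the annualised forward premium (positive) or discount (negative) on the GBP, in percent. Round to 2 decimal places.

T = 4/12 years.
GBP trades forward at -0.92123% vs spot over the period.
×(1/T) gives -2.76% p.a.

-2.76%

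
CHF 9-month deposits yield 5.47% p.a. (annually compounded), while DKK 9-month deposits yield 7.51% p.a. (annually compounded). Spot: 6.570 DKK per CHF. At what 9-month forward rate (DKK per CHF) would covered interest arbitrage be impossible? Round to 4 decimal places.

T = 9/12 years.
DKK growth factor: (1 + 0.0751)^(9/12) = 1.0558121.
CHF growth factor: (1 + 0.0547)^(9/12) = 1.0407507.
So F = 6.57 × 1.0558121 / 1.0407507 = 6.665079 (DKK/CHF).

6.6651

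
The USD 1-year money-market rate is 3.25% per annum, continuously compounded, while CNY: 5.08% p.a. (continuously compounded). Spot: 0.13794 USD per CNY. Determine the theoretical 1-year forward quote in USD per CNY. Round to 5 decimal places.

0.13544

T = 1 year.
Growth of 1 USD over T: e^(0.0325×1) = 1.0330339.
CNY growth factor: e^(0.0508×1) = 1.0521124.
Forward (USD per CNY) = 0.13794 × 1.0330339 / 1.0521124 = 0.1354387.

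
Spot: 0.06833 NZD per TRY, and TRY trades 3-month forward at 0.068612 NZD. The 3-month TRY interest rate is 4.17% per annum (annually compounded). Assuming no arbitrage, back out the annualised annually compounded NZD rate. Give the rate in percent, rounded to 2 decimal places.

T = 3/12 years.
By CIP, F/S equals the NZD-to-TRY growth ratio: 0.068612/0.06833 = 1.0041270.
The TRY side grows by (1 + 0.0417)^(3/12) = 1.0102658.
Hence g_NZD = 1.0144352.
Annualise: 1.0144352^(12/3) − 1 = 0.059003 = 5.90%.

5.90%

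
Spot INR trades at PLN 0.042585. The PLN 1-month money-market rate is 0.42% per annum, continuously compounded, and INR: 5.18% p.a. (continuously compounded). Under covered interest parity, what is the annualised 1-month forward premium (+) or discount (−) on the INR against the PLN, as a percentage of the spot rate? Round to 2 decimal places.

-4.75%

T = 1/12 years.
No-arbitrage forward: 0.042585 × 1.0003501 / 1.004326 = 0.042416416 PLN/INR.
Annualised premium = (F − S)/S × (1/T) = (0.042416416 − 0.042585)/0.042585 ÷ (1/12) = -4.75%.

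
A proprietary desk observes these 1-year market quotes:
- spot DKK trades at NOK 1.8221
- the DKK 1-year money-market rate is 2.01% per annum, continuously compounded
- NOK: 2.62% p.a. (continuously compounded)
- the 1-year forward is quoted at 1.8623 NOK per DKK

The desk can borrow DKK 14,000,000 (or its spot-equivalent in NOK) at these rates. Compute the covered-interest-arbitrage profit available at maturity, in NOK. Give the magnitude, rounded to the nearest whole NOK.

T = 1 year.
Invest the DKK and cover forward: 14,000,000 × 1.0203033653 × 1.8623 = NOK 26,601,553.40.
Convert at spot and invest in NOK: 14,000,000 × 1.8221 × 1.0265462372 = NOK 26,186,578.58.
The quoted forward overvalues DKK, so borrow NOK, buy DKK at spot, deposit the DKK at 2.01%, and sell the proceeds forward at 1.8623.
Profit = 26,601,553.40 − 26,186,578.58 = NOK 414,975.

NOK 414,975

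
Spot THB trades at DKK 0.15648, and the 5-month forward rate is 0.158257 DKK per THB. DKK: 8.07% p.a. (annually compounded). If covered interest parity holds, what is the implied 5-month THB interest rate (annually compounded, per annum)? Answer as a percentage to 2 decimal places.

5.18%

T = 5/12 years.
F/S = 0.158257/0.15648 = 1.0113561 = (growth of DKK) / (growth of THB).
DKK growth factor: (1 + 0.0807)^(5/12) = 1.0328656.
So the THB growth factor = 1.021268.
r = 1.021268^(12/5) − 1 = 0.051805 → 5.18%.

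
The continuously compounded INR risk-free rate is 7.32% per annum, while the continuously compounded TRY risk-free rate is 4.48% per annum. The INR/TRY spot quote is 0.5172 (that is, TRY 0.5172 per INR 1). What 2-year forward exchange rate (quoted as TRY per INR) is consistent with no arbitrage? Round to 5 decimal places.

T = 2 years.
TRY accumulates by e^(0.0448×2) = 1.0937367.
INR growth factor: e^(0.0732×2) = 1.1576592.
Forward (TRY per INR) = 0.5172 × 1.0937367 / 1.1576592 = 0.4886418.

0.48864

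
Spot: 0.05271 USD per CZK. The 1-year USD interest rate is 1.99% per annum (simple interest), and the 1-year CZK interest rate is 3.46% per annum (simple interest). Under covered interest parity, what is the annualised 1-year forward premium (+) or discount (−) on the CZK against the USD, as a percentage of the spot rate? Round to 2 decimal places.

T = 1 year.
F = S · g_USD/g_CZK = 0.05271 × 1.019900/1.034600 = 0.05196108.
(F − S)/S ÷ T = (0.05196108 − 0.05271)/0.05271/1 = -0.014208 → -1.42%.

-1.42%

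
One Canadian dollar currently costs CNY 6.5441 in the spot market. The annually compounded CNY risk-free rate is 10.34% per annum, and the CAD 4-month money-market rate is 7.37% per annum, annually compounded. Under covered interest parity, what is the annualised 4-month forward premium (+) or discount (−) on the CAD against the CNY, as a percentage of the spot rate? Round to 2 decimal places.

T = 4/12 years.
No-arbitrage forward: 6.5441 × 1.0333426 / 1.0239867 = 6.6038917 CNY/CAD.
(F − S)/S ÷ T = (6.6038917 − 6.5441)/6.5441/(4/12) = 0.027410 → 2.74%.

+2.74%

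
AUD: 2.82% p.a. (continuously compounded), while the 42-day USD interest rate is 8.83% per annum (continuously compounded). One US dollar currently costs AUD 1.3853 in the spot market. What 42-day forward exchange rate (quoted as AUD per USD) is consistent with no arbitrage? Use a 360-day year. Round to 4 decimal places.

T = 42/360 years.
Growth of 1 AUD over T: e^(0.0282×42/360) = 1.0032954.
USD accumulates by e^(0.0883×42/360) = 1.0103549.
Forward (AUD per USD) = 1.3853 × 1.0032954 / 1.0103549 = 1.375621.

1.3756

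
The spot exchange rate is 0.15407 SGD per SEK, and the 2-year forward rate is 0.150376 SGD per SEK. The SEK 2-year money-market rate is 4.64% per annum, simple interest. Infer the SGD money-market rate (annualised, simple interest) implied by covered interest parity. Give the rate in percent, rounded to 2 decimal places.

T = 2 years.
F/S = 0.150376/0.15407 = 0.9760239 = (growth of SGD) / (growth of SEK).
The SEK side grows by 1 + 0.0464×2 = 1.092800.
That pins the SGD growth at 1.0665989.
(1.0665989 − 1)/T = 0.033299, i.e. 3.33%.

3.33%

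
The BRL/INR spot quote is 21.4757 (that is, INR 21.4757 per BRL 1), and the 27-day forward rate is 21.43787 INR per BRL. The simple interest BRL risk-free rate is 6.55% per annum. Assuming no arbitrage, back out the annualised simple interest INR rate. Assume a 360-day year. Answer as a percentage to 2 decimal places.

T = 27/360 years.
CIP gives F = S · g_INR/g_BRL, so g_INR/g_BRL = 21.43787/21.4757 = 0.9982385.
BRL growth factor: 1 + 0.0655×27/360 = 1.0049125.
Hence g_INR = 1.0031423.
(1.0031423 − 1)/T = 0.041897, i.e. 4.19%.

4.19%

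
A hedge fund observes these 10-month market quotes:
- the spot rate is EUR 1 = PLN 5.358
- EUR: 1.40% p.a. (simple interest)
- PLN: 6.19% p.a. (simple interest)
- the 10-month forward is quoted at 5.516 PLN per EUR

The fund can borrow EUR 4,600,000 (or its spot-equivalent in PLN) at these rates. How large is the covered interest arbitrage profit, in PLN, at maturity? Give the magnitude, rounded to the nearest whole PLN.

PLN 248,539

T = 10/12 years.
Invest the EUR and cover forward: 4,600,000 × 1.0116666667 × 5.516 = PLN 25,669,625.33.
Convert at spot and invest in PLN: 4,600,000 × 5.358 × 1.0515833333 = PLN 25,918,164.10.
The quoted forward undervalues EUR, so borrow EUR, convert to PLN at spot, deposit the PLN at 6.19%, and buy EUR forward at 5.516 to cover the loan.
Profit = 25,918,164.10 − 25,669,625.33 = PLN 248,539.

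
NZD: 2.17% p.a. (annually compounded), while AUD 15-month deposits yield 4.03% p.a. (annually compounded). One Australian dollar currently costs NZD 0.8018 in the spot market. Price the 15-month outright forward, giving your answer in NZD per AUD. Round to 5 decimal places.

0.78392

T = 15/12 years.
NZD accumulates by (1 + 0.0217)^(15/12) = 1.0271982.
AUD growth factor: (1 + 0.0403)^(15/12) = 1.0506263.
CIP: F = S · (grow NZD)/(grow AUD) = 0.8018 × 1.0271982/1.0506263 = 0.7839205 NZD per AUD.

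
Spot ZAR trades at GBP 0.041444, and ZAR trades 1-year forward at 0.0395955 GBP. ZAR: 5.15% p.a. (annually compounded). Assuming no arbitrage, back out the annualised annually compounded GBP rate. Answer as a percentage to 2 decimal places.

0.46%

T = 1 year.
F/S = 0.0395955/0.041444 = 0.9553976 = (growth of GBP) / (growth of ZAR).
ZAR growth factor: (1 + 0.0515)^1 = 1.051500.
So the GBP growth factor = 1.0046006.
Annualise: 1.0046006^(1/1) − 1 = 0.004601 = 0.46%.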